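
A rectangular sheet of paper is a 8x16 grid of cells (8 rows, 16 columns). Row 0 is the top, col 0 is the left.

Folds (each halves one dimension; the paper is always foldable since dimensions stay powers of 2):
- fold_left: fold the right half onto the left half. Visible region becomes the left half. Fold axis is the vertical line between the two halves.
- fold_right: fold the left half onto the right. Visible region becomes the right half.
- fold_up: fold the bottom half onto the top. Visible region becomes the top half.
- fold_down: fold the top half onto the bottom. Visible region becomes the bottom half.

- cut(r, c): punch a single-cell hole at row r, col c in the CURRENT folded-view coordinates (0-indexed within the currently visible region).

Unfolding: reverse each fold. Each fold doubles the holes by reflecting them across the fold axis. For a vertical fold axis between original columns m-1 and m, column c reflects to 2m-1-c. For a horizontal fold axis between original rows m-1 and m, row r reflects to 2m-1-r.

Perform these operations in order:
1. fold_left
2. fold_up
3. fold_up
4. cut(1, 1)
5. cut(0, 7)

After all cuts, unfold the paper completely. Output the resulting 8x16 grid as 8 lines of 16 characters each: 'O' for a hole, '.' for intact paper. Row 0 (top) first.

Op 1 fold_left: fold axis v@8; visible region now rows[0,8) x cols[0,8) = 8x8
Op 2 fold_up: fold axis h@4; visible region now rows[0,4) x cols[0,8) = 4x8
Op 3 fold_up: fold axis h@2; visible region now rows[0,2) x cols[0,8) = 2x8
Op 4 cut(1, 1): punch at orig (1,1); cuts so far [(1, 1)]; region rows[0,2) x cols[0,8) = 2x8
Op 5 cut(0, 7): punch at orig (0,7); cuts so far [(0, 7), (1, 1)]; region rows[0,2) x cols[0,8) = 2x8
Unfold 1 (reflect across h@2): 4 holes -> [(0, 7), (1, 1), (2, 1), (3, 7)]
Unfold 2 (reflect across h@4): 8 holes -> [(0, 7), (1, 1), (2, 1), (3, 7), (4, 7), (5, 1), (6, 1), (7, 7)]
Unfold 3 (reflect across v@8): 16 holes -> [(0, 7), (0, 8), (1, 1), (1, 14), (2, 1), (2, 14), (3, 7), (3, 8), (4, 7), (4, 8), (5, 1), (5, 14), (6, 1), (6, 14), (7, 7), (7, 8)]

Answer: .......OO.......
.O............O.
.O............O.
.......OO.......
.......OO.......
.O............O.
.O............O.
.......OO.......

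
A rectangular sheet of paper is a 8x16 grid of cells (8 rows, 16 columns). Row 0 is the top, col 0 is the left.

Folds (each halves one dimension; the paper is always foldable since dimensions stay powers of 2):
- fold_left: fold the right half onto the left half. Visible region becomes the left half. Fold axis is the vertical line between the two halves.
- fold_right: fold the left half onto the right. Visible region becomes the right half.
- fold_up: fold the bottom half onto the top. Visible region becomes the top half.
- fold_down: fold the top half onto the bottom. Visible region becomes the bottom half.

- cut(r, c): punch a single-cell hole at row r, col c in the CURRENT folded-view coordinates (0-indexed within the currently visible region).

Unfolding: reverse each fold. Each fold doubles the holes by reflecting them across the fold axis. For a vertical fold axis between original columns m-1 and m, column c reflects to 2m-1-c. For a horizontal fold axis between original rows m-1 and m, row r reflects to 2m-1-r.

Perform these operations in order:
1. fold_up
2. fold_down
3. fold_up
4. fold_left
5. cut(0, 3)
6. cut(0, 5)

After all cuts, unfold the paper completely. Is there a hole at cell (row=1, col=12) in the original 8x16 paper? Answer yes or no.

Answer: yes

Derivation:
Op 1 fold_up: fold axis h@4; visible region now rows[0,4) x cols[0,16) = 4x16
Op 2 fold_down: fold axis h@2; visible region now rows[2,4) x cols[0,16) = 2x16
Op 3 fold_up: fold axis h@3; visible region now rows[2,3) x cols[0,16) = 1x16
Op 4 fold_left: fold axis v@8; visible region now rows[2,3) x cols[0,8) = 1x8
Op 5 cut(0, 3): punch at orig (2,3); cuts so far [(2, 3)]; region rows[2,3) x cols[0,8) = 1x8
Op 6 cut(0, 5): punch at orig (2,5); cuts so far [(2, 3), (2, 5)]; region rows[2,3) x cols[0,8) = 1x8
Unfold 1 (reflect across v@8): 4 holes -> [(2, 3), (2, 5), (2, 10), (2, 12)]
Unfold 2 (reflect across h@3): 8 holes -> [(2, 3), (2, 5), (2, 10), (2, 12), (3, 3), (3, 5), (3, 10), (3, 12)]
Unfold 3 (reflect across h@2): 16 holes -> [(0, 3), (0, 5), (0, 10), (0, 12), (1, 3), (1, 5), (1, 10), (1, 12), (2, 3), (2, 5), (2, 10), (2, 12), (3, 3), (3, 5), (3, 10), (3, 12)]
Unfold 4 (reflect across h@4): 32 holes -> [(0, 3), (0, 5), (0, 10), (0, 12), (1, 3), (1, 5), (1, 10), (1, 12), (2, 3), (2, 5), (2, 10), (2, 12), (3, 3), (3, 5), (3, 10), (3, 12), (4, 3), (4, 5), (4, 10), (4, 12), (5, 3), (5, 5), (5, 10), (5, 12), (6, 3), (6, 5), (6, 10), (6, 12), (7, 3), (7, 5), (7, 10), (7, 12)]
Holes: [(0, 3), (0, 5), (0, 10), (0, 12), (1, 3), (1, 5), (1, 10), (1, 12), (2, 3), (2, 5), (2, 10), (2, 12), (3, 3), (3, 5), (3, 10), (3, 12), (4, 3), (4, 5), (4, 10), (4, 12), (5, 3), (5, 5), (5, 10), (5, 12), (6, 3), (6, 5), (6, 10), (6, 12), (7, 3), (7, 5), (7, 10), (7, 12)]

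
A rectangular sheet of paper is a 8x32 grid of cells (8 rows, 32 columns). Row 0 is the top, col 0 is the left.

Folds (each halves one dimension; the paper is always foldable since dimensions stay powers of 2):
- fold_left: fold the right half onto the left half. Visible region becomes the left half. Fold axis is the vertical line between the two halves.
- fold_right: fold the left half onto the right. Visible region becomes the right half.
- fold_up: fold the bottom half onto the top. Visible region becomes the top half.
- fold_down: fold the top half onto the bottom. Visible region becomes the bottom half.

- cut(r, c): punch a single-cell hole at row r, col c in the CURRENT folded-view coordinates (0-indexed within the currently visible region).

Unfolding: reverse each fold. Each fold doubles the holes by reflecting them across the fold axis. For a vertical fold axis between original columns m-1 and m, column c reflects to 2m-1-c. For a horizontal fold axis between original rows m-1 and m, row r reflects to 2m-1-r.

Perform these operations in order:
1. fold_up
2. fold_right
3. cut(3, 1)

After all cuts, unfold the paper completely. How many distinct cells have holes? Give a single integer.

Op 1 fold_up: fold axis h@4; visible region now rows[0,4) x cols[0,32) = 4x32
Op 2 fold_right: fold axis v@16; visible region now rows[0,4) x cols[16,32) = 4x16
Op 3 cut(3, 1): punch at orig (3,17); cuts so far [(3, 17)]; region rows[0,4) x cols[16,32) = 4x16
Unfold 1 (reflect across v@16): 2 holes -> [(3, 14), (3, 17)]
Unfold 2 (reflect across h@4): 4 holes -> [(3, 14), (3, 17), (4, 14), (4, 17)]

Answer: 4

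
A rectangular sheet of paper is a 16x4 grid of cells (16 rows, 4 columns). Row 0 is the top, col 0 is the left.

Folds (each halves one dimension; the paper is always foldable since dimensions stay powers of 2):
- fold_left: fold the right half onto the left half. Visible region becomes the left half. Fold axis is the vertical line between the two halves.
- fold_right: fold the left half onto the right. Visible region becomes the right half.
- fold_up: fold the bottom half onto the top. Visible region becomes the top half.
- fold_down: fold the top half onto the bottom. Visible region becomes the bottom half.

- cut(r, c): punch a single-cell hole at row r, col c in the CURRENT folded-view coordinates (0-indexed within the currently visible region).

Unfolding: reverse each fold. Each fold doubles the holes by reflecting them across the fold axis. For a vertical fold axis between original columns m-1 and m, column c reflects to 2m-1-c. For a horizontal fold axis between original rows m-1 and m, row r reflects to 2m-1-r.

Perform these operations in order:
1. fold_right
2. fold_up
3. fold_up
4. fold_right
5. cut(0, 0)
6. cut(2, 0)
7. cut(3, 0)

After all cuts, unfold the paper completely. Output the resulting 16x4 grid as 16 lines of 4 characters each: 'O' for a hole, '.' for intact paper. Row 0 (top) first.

Answer: OOOO
....
OOOO
OOOO
OOOO
OOOO
....
OOOO
OOOO
....
OOOO
OOOO
OOOO
OOOO
....
OOOO

Derivation:
Op 1 fold_right: fold axis v@2; visible region now rows[0,16) x cols[2,4) = 16x2
Op 2 fold_up: fold axis h@8; visible region now rows[0,8) x cols[2,4) = 8x2
Op 3 fold_up: fold axis h@4; visible region now rows[0,4) x cols[2,4) = 4x2
Op 4 fold_right: fold axis v@3; visible region now rows[0,4) x cols[3,4) = 4x1
Op 5 cut(0, 0): punch at orig (0,3); cuts so far [(0, 3)]; region rows[0,4) x cols[3,4) = 4x1
Op 6 cut(2, 0): punch at orig (2,3); cuts so far [(0, 3), (2, 3)]; region rows[0,4) x cols[3,4) = 4x1
Op 7 cut(3, 0): punch at orig (3,3); cuts so far [(0, 3), (2, 3), (3, 3)]; region rows[0,4) x cols[3,4) = 4x1
Unfold 1 (reflect across v@3): 6 holes -> [(0, 2), (0, 3), (2, 2), (2, 3), (3, 2), (3, 3)]
Unfold 2 (reflect across h@4): 12 holes -> [(0, 2), (0, 3), (2, 2), (2, 3), (3, 2), (3, 3), (4, 2), (4, 3), (5, 2), (5, 3), (7, 2), (7, 3)]
Unfold 3 (reflect across h@8): 24 holes -> [(0, 2), (0, 3), (2, 2), (2, 3), (3, 2), (3, 3), (4, 2), (4, 3), (5, 2), (5, 3), (7, 2), (7, 3), (8, 2), (8, 3), (10, 2), (10, 3), (11, 2), (11, 3), (12, 2), (12, 3), (13, 2), (13, 3), (15, 2), (15, 3)]
Unfold 4 (reflect across v@2): 48 holes -> [(0, 0), (0, 1), (0, 2), (0, 3), (2, 0), (2, 1), (2, 2), (2, 3), (3, 0), (3, 1), (3, 2), (3, 3), (4, 0), (4, 1), (4, 2), (4, 3), (5, 0), (5, 1), (5, 2), (5, 3), (7, 0), (7, 1), (7, 2), (7, 3), (8, 0), (8, 1), (8, 2), (8, 3), (10, 0), (10, 1), (10, 2), (10, 3), (11, 0), (11, 1), (11, 2), (11, 3), (12, 0), (12, 1), (12, 2), (12, 3), (13, 0), (13, 1), (13, 2), (13, 3), (15, 0), (15, 1), (15, 2), (15, 3)]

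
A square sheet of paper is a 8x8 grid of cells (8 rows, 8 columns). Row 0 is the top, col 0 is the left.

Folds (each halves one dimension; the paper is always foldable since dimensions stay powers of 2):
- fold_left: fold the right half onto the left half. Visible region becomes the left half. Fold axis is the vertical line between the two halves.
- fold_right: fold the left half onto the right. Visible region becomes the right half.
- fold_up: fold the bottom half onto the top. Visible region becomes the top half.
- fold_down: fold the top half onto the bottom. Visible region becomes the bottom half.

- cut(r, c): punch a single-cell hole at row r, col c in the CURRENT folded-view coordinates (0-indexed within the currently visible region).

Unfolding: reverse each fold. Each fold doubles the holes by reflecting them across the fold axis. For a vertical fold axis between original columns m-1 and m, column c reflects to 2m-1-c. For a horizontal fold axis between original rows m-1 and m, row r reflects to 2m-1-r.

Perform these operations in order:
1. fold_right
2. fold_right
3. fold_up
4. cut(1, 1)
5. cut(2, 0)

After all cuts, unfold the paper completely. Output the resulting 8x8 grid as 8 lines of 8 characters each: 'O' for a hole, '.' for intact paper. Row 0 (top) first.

Answer: ........
O..OO..O
.OO..OO.
........
........
.OO..OO.
O..OO..O
........

Derivation:
Op 1 fold_right: fold axis v@4; visible region now rows[0,8) x cols[4,8) = 8x4
Op 2 fold_right: fold axis v@6; visible region now rows[0,8) x cols[6,8) = 8x2
Op 3 fold_up: fold axis h@4; visible region now rows[0,4) x cols[6,8) = 4x2
Op 4 cut(1, 1): punch at orig (1,7); cuts so far [(1, 7)]; region rows[0,4) x cols[6,8) = 4x2
Op 5 cut(2, 0): punch at orig (2,6); cuts so far [(1, 7), (2, 6)]; region rows[0,4) x cols[6,8) = 4x2
Unfold 1 (reflect across h@4): 4 holes -> [(1, 7), (2, 6), (5, 6), (6, 7)]
Unfold 2 (reflect across v@6): 8 holes -> [(1, 4), (1, 7), (2, 5), (2, 6), (5, 5), (5, 6), (6, 4), (6, 7)]
Unfold 3 (reflect across v@4): 16 holes -> [(1, 0), (1, 3), (1, 4), (1, 7), (2, 1), (2, 2), (2, 5), (2, 6), (5, 1), (5, 2), (5, 5), (5, 6), (6, 0), (6, 3), (6, 4), (6, 7)]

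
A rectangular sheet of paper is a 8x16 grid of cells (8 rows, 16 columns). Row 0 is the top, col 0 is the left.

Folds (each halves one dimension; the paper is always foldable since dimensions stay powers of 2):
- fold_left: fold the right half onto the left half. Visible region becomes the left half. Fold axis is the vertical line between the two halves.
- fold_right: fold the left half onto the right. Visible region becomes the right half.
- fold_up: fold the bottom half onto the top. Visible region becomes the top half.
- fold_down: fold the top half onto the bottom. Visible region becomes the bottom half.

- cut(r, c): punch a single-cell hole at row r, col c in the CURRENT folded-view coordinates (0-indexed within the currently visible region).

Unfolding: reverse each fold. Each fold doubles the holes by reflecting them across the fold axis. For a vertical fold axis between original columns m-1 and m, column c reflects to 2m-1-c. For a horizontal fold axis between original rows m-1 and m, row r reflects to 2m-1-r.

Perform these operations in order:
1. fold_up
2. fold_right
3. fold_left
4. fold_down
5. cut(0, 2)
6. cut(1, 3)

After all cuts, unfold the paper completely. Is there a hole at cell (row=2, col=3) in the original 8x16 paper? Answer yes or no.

Answer: no

Derivation:
Op 1 fold_up: fold axis h@4; visible region now rows[0,4) x cols[0,16) = 4x16
Op 2 fold_right: fold axis v@8; visible region now rows[0,4) x cols[8,16) = 4x8
Op 3 fold_left: fold axis v@12; visible region now rows[0,4) x cols[8,12) = 4x4
Op 4 fold_down: fold axis h@2; visible region now rows[2,4) x cols[8,12) = 2x4
Op 5 cut(0, 2): punch at orig (2,10); cuts so far [(2, 10)]; region rows[2,4) x cols[8,12) = 2x4
Op 6 cut(1, 3): punch at orig (3,11); cuts so far [(2, 10), (3, 11)]; region rows[2,4) x cols[8,12) = 2x4
Unfold 1 (reflect across h@2): 4 holes -> [(0, 11), (1, 10), (2, 10), (3, 11)]
Unfold 2 (reflect across v@12): 8 holes -> [(0, 11), (0, 12), (1, 10), (1, 13), (2, 10), (2, 13), (3, 11), (3, 12)]
Unfold 3 (reflect across v@8): 16 holes -> [(0, 3), (0, 4), (0, 11), (0, 12), (1, 2), (1, 5), (1, 10), (1, 13), (2, 2), (2, 5), (2, 10), (2, 13), (3, 3), (3, 4), (3, 11), (3, 12)]
Unfold 4 (reflect across h@4): 32 holes -> [(0, 3), (0, 4), (0, 11), (0, 12), (1, 2), (1, 5), (1, 10), (1, 13), (2, 2), (2, 5), (2, 10), (2, 13), (3, 3), (3, 4), (3, 11), (3, 12), (4, 3), (4, 4), (4, 11), (4, 12), (5, 2), (5, 5), (5, 10), (5, 13), (6, 2), (6, 5), (6, 10), (6, 13), (7, 3), (7, 4), (7, 11), (7, 12)]
Holes: [(0, 3), (0, 4), (0, 11), (0, 12), (1, 2), (1, 5), (1, 10), (1, 13), (2, 2), (2, 5), (2, 10), (2, 13), (3, 3), (3, 4), (3, 11), (3, 12), (4, 3), (4, 4), (4, 11), (4, 12), (5, 2), (5, 5), (5, 10), (5, 13), (6, 2), (6, 5), (6, 10), (6, 13), (7, 3), (7, 4), (7, 11), (7, 12)]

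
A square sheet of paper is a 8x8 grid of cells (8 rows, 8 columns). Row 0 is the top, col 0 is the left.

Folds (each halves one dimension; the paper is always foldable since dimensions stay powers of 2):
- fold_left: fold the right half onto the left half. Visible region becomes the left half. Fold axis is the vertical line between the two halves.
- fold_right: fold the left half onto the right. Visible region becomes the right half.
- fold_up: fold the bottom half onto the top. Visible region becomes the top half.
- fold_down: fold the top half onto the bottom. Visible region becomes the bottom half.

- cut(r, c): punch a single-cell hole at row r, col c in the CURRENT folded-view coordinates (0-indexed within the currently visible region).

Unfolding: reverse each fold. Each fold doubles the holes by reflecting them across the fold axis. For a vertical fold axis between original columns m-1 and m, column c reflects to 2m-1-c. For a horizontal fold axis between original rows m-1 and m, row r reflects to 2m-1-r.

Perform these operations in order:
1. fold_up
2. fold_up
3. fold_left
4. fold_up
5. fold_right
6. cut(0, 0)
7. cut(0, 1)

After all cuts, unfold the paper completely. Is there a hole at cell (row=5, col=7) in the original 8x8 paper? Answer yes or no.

Op 1 fold_up: fold axis h@4; visible region now rows[0,4) x cols[0,8) = 4x8
Op 2 fold_up: fold axis h@2; visible region now rows[0,2) x cols[0,8) = 2x8
Op 3 fold_left: fold axis v@4; visible region now rows[0,2) x cols[0,4) = 2x4
Op 4 fold_up: fold axis h@1; visible region now rows[0,1) x cols[0,4) = 1x4
Op 5 fold_right: fold axis v@2; visible region now rows[0,1) x cols[2,4) = 1x2
Op 6 cut(0, 0): punch at orig (0,2); cuts so far [(0, 2)]; region rows[0,1) x cols[2,4) = 1x2
Op 7 cut(0, 1): punch at orig (0,3); cuts so far [(0, 2), (0, 3)]; region rows[0,1) x cols[2,4) = 1x2
Unfold 1 (reflect across v@2): 4 holes -> [(0, 0), (0, 1), (0, 2), (0, 3)]
Unfold 2 (reflect across h@1): 8 holes -> [(0, 0), (0, 1), (0, 2), (0, 3), (1, 0), (1, 1), (1, 2), (1, 3)]
Unfold 3 (reflect across v@4): 16 holes -> [(0, 0), (0, 1), (0, 2), (0, 3), (0, 4), (0, 5), (0, 6), (0, 7), (1, 0), (1, 1), (1, 2), (1, 3), (1, 4), (1, 5), (1, 6), (1, 7)]
Unfold 4 (reflect across h@2): 32 holes -> [(0, 0), (0, 1), (0, 2), (0, 3), (0, 4), (0, 5), (0, 6), (0, 7), (1, 0), (1, 1), (1, 2), (1, 3), (1, 4), (1, 5), (1, 6), (1, 7), (2, 0), (2, 1), (2, 2), (2, 3), (2, 4), (2, 5), (2, 6), (2, 7), (3, 0), (3, 1), (3, 2), (3, 3), (3, 4), (3, 5), (3, 6), (3, 7)]
Unfold 5 (reflect across h@4): 64 holes -> [(0, 0), (0, 1), (0, 2), (0, 3), (0, 4), (0, 5), (0, 6), (0, 7), (1, 0), (1, 1), (1, 2), (1, 3), (1, 4), (1, 5), (1, 6), (1, 7), (2, 0), (2, 1), (2, 2), (2, 3), (2, 4), (2, 5), (2, 6), (2, 7), (3, 0), (3, 1), (3, 2), (3, 3), (3, 4), (3, 5), (3, 6), (3, 7), (4, 0), (4, 1), (4, 2), (4, 3), (4, 4), (4, 5), (4, 6), (4, 7), (5, 0), (5, 1), (5, 2), (5, 3), (5, 4), (5, 5), (5, 6), (5, 7), (6, 0), (6, 1), (6, 2), (6, 3), (6, 4), (6, 5), (6, 6), (6, 7), (7, 0), (7, 1), (7, 2), (7, 3), (7, 4), (7, 5), (7, 6), (7, 7)]
Holes: [(0, 0), (0, 1), (0, 2), (0, 3), (0, 4), (0, 5), (0, 6), (0, 7), (1, 0), (1, 1), (1, 2), (1, 3), (1, 4), (1, 5), (1, 6), (1, 7), (2, 0), (2, 1), (2, 2), (2, 3), (2, 4), (2, 5), (2, 6), (2, 7), (3, 0), (3, 1), (3, 2), (3, 3), (3, 4), (3, 5), (3, 6), (3, 7), (4, 0), (4, 1), (4, 2), (4, 3), (4, 4), (4, 5), (4, 6), (4, 7), (5, 0), (5, 1), (5, 2), (5, 3), (5, 4), (5, 5), (5, 6), (5, 7), (6, 0), (6, 1), (6, 2), (6, 3), (6, 4), (6, 5), (6, 6), (6, 7), (7, 0), (7, 1), (7, 2), (7, 3), (7, 4), (7, 5), (7, 6), (7, 7)]

Answer: yes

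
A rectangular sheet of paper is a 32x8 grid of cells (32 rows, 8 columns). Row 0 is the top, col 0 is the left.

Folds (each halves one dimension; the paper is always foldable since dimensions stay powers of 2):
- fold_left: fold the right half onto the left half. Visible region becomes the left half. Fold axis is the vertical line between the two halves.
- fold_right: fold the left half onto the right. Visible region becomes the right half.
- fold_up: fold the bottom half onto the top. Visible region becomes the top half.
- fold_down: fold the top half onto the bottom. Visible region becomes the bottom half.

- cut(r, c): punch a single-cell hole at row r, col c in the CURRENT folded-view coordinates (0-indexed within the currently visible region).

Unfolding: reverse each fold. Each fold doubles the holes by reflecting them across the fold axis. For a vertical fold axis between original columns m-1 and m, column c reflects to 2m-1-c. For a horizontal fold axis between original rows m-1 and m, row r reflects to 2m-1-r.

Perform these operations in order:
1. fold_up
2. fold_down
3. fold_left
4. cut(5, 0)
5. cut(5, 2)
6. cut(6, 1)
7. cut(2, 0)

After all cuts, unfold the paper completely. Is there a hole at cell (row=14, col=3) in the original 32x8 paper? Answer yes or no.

Answer: no

Derivation:
Op 1 fold_up: fold axis h@16; visible region now rows[0,16) x cols[0,8) = 16x8
Op 2 fold_down: fold axis h@8; visible region now rows[8,16) x cols[0,8) = 8x8
Op 3 fold_left: fold axis v@4; visible region now rows[8,16) x cols[0,4) = 8x4
Op 4 cut(5, 0): punch at orig (13,0); cuts so far [(13, 0)]; region rows[8,16) x cols[0,4) = 8x4
Op 5 cut(5, 2): punch at orig (13,2); cuts so far [(13, 0), (13, 2)]; region rows[8,16) x cols[0,4) = 8x4
Op 6 cut(6, 1): punch at orig (14,1); cuts so far [(13, 0), (13, 2), (14, 1)]; region rows[8,16) x cols[0,4) = 8x4
Op 7 cut(2, 0): punch at orig (10,0); cuts so far [(10, 0), (13, 0), (13, 2), (14, 1)]; region rows[8,16) x cols[0,4) = 8x4
Unfold 1 (reflect across v@4): 8 holes -> [(10, 0), (10, 7), (13, 0), (13, 2), (13, 5), (13, 7), (14, 1), (14, 6)]
Unfold 2 (reflect across h@8): 16 holes -> [(1, 1), (1, 6), (2, 0), (2, 2), (2, 5), (2, 7), (5, 0), (5, 7), (10, 0), (10, 7), (13, 0), (13, 2), (13, 5), (13, 7), (14, 1), (14, 6)]
Unfold 3 (reflect across h@16): 32 holes -> [(1, 1), (1, 6), (2, 0), (2, 2), (2, 5), (2, 7), (5, 0), (5, 7), (10, 0), (10, 7), (13, 0), (13, 2), (13, 5), (13, 7), (14, 1), (14, 6), (17, 1), (17, 6), (18, 0), (18, 2), (18, 5), (18, 7), (21, 0), (21, 7), (26, 0), (26, 7), (29, 0), (29, 2), (29, 5), (29, 7), (30, 1), (30, 6)]
Holes: [(1, 1), (1, 6), (2, 0), (2, 2), (2, 5), (2, 7), (5, 0), (5, 7), (10, 0), (10, 7), (13, 0), (13, 2), (13, 5), (13, 7), (14, 1), (14, 6), (17, 1), (17, 6), (18, 0), (18, 2), (18, 5), (18, 7), (21, 0), (21, 7), (26, 0), (26, 7), (29, 0), (29, 2), (29, 5), (29, 7), (30, 1), (30, 6)]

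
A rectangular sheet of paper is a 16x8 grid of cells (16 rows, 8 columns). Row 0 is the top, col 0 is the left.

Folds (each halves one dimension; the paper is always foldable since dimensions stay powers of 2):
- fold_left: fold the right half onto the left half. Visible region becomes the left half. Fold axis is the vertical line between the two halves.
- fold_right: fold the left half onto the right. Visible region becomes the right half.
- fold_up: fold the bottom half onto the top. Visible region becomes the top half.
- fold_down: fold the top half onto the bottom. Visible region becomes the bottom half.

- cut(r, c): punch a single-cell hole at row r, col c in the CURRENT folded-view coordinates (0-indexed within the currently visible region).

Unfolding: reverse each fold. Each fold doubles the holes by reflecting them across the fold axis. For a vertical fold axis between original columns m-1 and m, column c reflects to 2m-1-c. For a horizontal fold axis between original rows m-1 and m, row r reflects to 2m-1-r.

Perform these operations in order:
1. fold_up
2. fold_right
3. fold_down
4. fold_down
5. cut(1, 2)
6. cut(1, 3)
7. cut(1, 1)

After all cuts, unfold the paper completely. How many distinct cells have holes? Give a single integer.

Answer: 48

Derivation:
Op 1 fold_up: fold axis h@8; visible region now rows[0,8) x cols[0,8) = 8x8
Op 2 fold_right: fold axis v@4; visible region now rows[0,8) x cols[4,8) = 8x4
Op 3 fold_down: fold axis h@4; visible region now rows[4,8) x cols[4,8) = 4x4
Op 4 fold_down: fold axis h@6; visible region now rows[6,8) x cols[4,8) = 2x4
Op 5 cut(1, 2): punch at orig (7,6); cuts so far [(7, 6)]; region rows[6,8) x cols[4,8) = 2x4
Op 6 cut(1, 3): punch at orig (7,7); cuts so far [(7, 6), (7, 7)]; region rows[6,8) x cols[4,8) = 2x4
Op 7 cut(1, 1): punch at orig (7,5); cuts so far [(7, 5), (7, 6), (7, 7)]; region rows[6,8) x cols[4,8) = 2x4
Unfold 1 (reflect across h@6): 6 holes -> [(4, 5), (4, 6), (4, 7), (7, 5), (7, 6), (7, 7)]
Unfold 2 (reflect across h@4): 12 holes -> [(0, 5), (0, 6), (0, 7), (3, 5), (3, 6), (3, 7), (4, 5), (4, 6), (4, 7), (7, 5), (7, 6), (7, 7)]
Unfold 3 (reflect across v@4): 24 holes -> [(0, 0), (0, 1), (0, 2), (0, 5), (0, 6), (0, 7), (3, 0), (3, 1), (3, 2), (3, 5), (3, 6), (3, 7), (4, 0), (4, 1), (4, 2), (4, 5), (4, 6), (4, 7), (7, 0), (7, 1), (7, 2), (7, 5), (7, 6), (7, 7)]
Unfold 4 (reflect across h@8): 48 holes -> [(0, 0), (0, 1), (0, 2), (0, 5), (0, 6), (0, 7), (3, 0), (3, 1), (3, 2), (3, 5), (3, 6), (3, 7), (4, 0), (4, 1), (4, 2), (4, 5), (4, 6), (4, 7), (7, 0), (7, 1), (7, 2), (7, 5), (7, 6), (7, 7), (8, 0), (8, 1), (8, 2), (8, 5), (8, 6), (8, 7), (11, 0), (11, 1), (11, 2), (11, 5), (11, 6), (11, 7), (12, 0), (12, 1), (12, 2), (12, 5), (12, 6), (12, 7), (15, 0), (15, 1), (15, 2), (15, 5), (15, 6), (15, 7)]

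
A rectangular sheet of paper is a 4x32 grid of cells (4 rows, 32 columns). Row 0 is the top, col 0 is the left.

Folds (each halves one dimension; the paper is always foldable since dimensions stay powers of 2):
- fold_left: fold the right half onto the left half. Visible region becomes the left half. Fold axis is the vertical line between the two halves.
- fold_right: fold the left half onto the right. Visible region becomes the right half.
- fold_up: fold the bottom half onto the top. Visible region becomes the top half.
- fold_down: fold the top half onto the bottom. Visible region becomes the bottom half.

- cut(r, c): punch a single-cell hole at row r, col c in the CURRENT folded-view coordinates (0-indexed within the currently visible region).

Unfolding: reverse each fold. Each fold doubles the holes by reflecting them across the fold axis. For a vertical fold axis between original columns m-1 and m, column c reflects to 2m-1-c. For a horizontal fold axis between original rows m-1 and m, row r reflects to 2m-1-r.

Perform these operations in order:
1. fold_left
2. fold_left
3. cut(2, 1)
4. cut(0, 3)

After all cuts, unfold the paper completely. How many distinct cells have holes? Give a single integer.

Answer: 8

Derivation:
Op 1 fold_left: fold axis v@16; visible region now rows[0,4) x cols[0,16) = 4x16
Op 2 fold_left: fold axis v@8; visible region now rows[0,4) x cols[0,8) = 4x8
Op 3 cut(2, 1): punch at orig (2,1); cuts so far [(2, 1)]; region rows[0,4) x cols[0,8) = 4x8
Op 4 cut(0, 3): punch at orig (0,3); cuts so far [(0, 3), (2, 1)]; region rows[0,4) x cols[0,8) = 4x8
Unfold 1 (reflect across v@8): 4 holes -> [(0, 3), (0, 12), (2, 1), (2, 14)]
Unfold 2 (reflect across v@16): 8 holes -> [(0, 3), (0, 12), (0, 19), (0, 28), (2, 1), (2, 14), (2, 17), (2, 30)]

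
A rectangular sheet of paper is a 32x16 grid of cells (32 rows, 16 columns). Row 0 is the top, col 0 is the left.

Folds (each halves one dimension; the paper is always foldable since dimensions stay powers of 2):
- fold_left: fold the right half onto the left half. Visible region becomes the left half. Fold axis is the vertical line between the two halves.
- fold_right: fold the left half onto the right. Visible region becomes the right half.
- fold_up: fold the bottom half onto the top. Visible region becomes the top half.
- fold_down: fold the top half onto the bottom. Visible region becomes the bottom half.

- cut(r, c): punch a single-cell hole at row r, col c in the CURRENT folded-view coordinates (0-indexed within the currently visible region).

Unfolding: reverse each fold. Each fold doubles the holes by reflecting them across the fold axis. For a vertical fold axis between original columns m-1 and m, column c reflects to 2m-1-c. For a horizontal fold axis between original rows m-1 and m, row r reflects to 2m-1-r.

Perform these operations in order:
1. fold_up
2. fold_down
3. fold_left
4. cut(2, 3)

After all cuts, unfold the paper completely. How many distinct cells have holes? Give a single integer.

Answer: 8

Derivation:
Op 1 fold_up: fold axis h@16; visible region now rows[0,16) x cols[0,16) = 16x16
Op 2 fold_down: fold axis h@8; visible region now rows[8,16) x cols[0,16) = 8x16
Op 3 fold_left: fold axis v@8; visible region now rows[8,16) x cols[0,8) = 8x8
Op 4 cut(2, 3): punch at orig (10,3); cuts so far [(10, 3)]; region rows[8,16) x cols[0,8) = 8x8
Unfold 1 (reflect across v@8): 2 holes -> [(10, 3), (10, 12)]
Unfold 2 (reflect across h@8): 4 holes -> [(5, 3), (5, 12), (10, 3), (10, 12)]
Unfold 3 (reflect across h@16): 8 holes -> [(5, 3), (5, 12), (10, 3), (10, 12), (21, 3), (21, 12), (26, 3), (26, 12)]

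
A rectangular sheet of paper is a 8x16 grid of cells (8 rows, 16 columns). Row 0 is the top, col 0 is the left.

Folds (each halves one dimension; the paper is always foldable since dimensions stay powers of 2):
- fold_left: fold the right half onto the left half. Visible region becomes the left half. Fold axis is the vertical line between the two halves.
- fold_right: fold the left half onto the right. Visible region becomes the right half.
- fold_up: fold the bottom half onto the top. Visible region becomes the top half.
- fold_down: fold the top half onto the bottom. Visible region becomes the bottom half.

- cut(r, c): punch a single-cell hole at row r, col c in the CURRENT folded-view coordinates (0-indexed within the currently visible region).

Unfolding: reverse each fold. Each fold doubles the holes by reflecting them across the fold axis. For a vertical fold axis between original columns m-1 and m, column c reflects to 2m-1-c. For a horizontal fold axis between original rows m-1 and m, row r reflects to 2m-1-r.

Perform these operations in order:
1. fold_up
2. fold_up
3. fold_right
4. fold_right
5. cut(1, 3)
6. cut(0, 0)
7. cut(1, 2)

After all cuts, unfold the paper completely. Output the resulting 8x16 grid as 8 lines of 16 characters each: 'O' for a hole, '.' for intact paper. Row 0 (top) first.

Answer: ...OO......OO...
OO....OOOO....OO
OO....OOOO....OO
...OO......OO...
...OO......OO...
OO....OOOO....OO
OO....OOOO....OO
...OO......OO...

Derivation:
Op 1 fold_up: fold axis h@4; visible region now rows[0,4) x cols[0,16) = 4x16
Op 2 fold_up: fold axis h@2; visible region now rows[0,2) x cols[0,16) = 2x16
Op 3 fold_right: fold axis v@8; visible region now rows[0,2) x cols[8,16) = 2x8
Op 4 fold_right: fold axis v@12; visible region now rows[0,2) x cols[12,16) = 2x4
Op 5 cut(1, 3): punch at orig (1,15); cuts so far [(1, 15)]; region rows[0,2) x cols[12,16) = 2x4
Op 6 cut(0, 0): punch at orig (0,12); cuts so far [(0, 12), (1, 15)]; region rows[0,2) x cols[12,16) = 2x4
Op 7 cut(1, 2): punch at orig (1,14); cuts so far [(0, 12), (1, 14), (1, 15)]; region rows[0,2) x cols[12,16) = 2x4
Unfold 1 (reflect across v@12): 6 holes -> [(0, 11), (0, 12), (1, 8), (1, 9), (1, 14), (1, 15)]
Unfold 2 (reflect across v@8): 12 holes -> [(0, 3), (0, 4), (0, 11), (0, 12), (1, 0), (1, 1), (1, 6), (1, 7), (1, 8), (1, 9), (1, 14), (1, 15)]
Unfold 3 (reflect across h@2): 24 holes -> [(0, 3), (0, 4), (0, 11), (0, 12), (1, 0), (1, 1), (1, 6), (1, 7), (1, 8), (1, 9), (1, 14), (1, 15), (2, 0), (2, 1), (2, 6), (2, 7), (2, 8), (2, 9), (2, 14), (2, 15), (3, 3), (3, 4), (3, 11), (3, 12)]
Unfold 4 (reflect across h@4): 48 holes -> [(0, 3), (0, 4), (0, 11), (0, 12), (1, 0), (1, 1), (1, 6), (1, 7), (1, 8), (1, 9), (1, 14), (1, 15), (2, 0), (2, 1), (2, 6), (2, 7), (2, 8), (2, 9), (2, 14), (2, 15), (3, 3), (3, 4), (3, 11), (3, 12), (4, 3), (4, 4), (4, 11), (4, 12), (5, 0), (5, 1), (5, 6), (5, 7), (5, 8), (5, 9), (5, 14), (5, 15), (6, 0), (6, 1), (6, 6), (6, 7), (6, 8), (6, 9), (6, 14), (6, 15), (7, 3), (7, 4), (7, 11), (7, 12)]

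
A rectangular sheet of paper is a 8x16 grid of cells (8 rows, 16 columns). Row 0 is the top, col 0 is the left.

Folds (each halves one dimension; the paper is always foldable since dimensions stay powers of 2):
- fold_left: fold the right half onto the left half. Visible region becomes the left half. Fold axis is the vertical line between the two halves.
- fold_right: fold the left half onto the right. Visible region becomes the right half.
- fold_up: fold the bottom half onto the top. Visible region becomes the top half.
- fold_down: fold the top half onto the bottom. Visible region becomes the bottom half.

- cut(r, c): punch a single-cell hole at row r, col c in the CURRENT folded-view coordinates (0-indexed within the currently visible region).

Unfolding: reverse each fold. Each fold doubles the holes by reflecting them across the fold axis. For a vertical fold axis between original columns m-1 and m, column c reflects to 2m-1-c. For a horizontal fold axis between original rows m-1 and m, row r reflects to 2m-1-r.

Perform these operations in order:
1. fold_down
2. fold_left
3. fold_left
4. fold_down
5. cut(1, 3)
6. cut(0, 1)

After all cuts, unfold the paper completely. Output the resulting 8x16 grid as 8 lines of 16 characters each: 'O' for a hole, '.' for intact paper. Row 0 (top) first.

Op 1 fold_down: fold axis h@4; visible region now rows[4,8) x cols[0,16) = 4x16
Op 2 fold_left: fold axis v@8; visible region now rows[4,8) x cols[0,8) = 4x8
Op 3 fold_left: fold axis v@4; visible region now rows[4,8) x cols[0,4) = 4x4
Op 4 fold_down: fold axis h@6; visible region now rows[6,8) x cols[0,4) = 2x4
Op 5 cut(1, 3): punch at orig (7,3); cuts so far [(7, 3)]; region rows[6,8) x cols[0,4) = 2x4
Op 6 cut(0, 1): punch at orig (6,1); cuts so far [(6, 1), (7, 3)]; region rows[6,8) x cols[0,4) = 2x4
Unfold 1 (reflect across h@6): 4 holes -> [(4, 3), (5, 1), (6, 1), (7, 3)]
Unfold 2 (reflect across v@4): 8 holes -> [(4, 3), (4, 4), (5, 1), (5, 6), (6, 1), (6, 6), (7, 3), (7, 4)]
Unfold 3 (reflect across v@8): 16 holes -> [(4, 3), (4, 4), (4, 11), (4, 12), (5, 1), (5, 6), (5, 9), (5, 14), (6, 1), (6, 6), (6, 9), (6, 14), (7, 3), (7, 4), (7, 11), (7, 12)]
Unfold 4 (reflect across h@4): 32 holes -> [(0, 3), (0, 4), (0, 11), (0, 12), (1, 1), (1, 6), (1, 9), (1, 14), (2, 1), (2, 6), (2, 9), (2, 14), (3, 3), (3, 4), (3, 11), (3, 12), (4, 3), (4, 4), (4, 11), (4, 12), (5, 1), (5, 6), (5, 9), (5, 14), (6, 1), (6, 6), (6, 9), (6, 14), (7, 3), (7, 4), (7, 11), (7, 12)]

Answer: ...OO......OO...
.O....O..O....O.
.O....O..O....O.
...OO......OO...
...OO......OO...
.O....O..O....O.
.O....O..O....O.
...OO......OO...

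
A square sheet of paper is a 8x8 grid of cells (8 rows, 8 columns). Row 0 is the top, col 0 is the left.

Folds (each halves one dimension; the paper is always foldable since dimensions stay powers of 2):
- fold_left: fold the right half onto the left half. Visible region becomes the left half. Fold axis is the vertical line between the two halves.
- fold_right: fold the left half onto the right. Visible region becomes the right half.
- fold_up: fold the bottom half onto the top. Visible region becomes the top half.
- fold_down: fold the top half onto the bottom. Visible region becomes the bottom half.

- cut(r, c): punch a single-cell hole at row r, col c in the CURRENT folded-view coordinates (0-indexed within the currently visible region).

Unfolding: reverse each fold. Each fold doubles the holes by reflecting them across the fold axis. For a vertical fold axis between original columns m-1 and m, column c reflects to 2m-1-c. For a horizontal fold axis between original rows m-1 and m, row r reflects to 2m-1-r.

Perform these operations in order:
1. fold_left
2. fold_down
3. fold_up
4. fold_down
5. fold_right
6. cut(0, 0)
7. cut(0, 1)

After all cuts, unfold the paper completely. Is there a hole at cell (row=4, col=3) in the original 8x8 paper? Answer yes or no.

Op 1 fold_left: fold axis v@4; visible region now rows[0,8) x cols[0,4) = 8x4
Op 2 fold_down: fold axis h@4; visible region now rows[4,8) x cols[0,4) = 4x4
Op 3 fold_up: fold axis h@6; visible region now rows[4,6) x cols[0,4) = 2x4
Op 4 fold_down: fold axis h@5; visible region now rows[5,6) x cols[0,4) = 1x4
Op 5 fold_right: fold axis v@2; visible region now rows[5,6) x cols[2,4) = 1x2
Op 6 cut(0, 0): punch at orig (5,2); cuts so far [(5, 2)]; region rows[5,6) x cols[2,4) = 1x2
Op 7 cut(0, 1): punch at orig (5,3); cuts so far [(5, 2), (5, 3)]; region rows[5,6) x cols[2,4) = 1x2
Unfold 1 (reflect across v@2): 4 holes -> [(5, 0), (5, 1), (5, 2), (5, 3)]
Unfold 2 (reflect across h@5): 8 holes -> [(4, 0), (4, 1), (4, 2), (4, 3), (5, 0), (5, 1), (5, 2), (5, 3)]
Unfold 3 (reflect across h@6): 16 holes -> [(4, 0), (4, 1), (4, 2), (4, 3), (5, 0), (5, 1), (5, 2), (5, 3), (6, 0), (6, 1), (6, 2), (6, 3), (7, 0), (7, 1), (7, 2), (7, 3)]
Unfold 4 (reflect across h@4): 32 holes -> [(0, 0), (0, 1), (0, 2), (0, 3), (1, 0), (1, 1), (1, 2), (1, 3), (2, 0), (2, 1), (2, 2), (2, 3), (3, 0), (3, 1), (3, 2), (3, 3), (4, 0), (4, 1), (4, 2), (4, 3), (5, 0), (5, 1), (5, 2), (5, 3), (6, 0), (6, 1), (6, 2), (6, 3), (7, 0), (7, 1), (7, 2), (7, 3)]
Unfold 5 (reflect across v@4): 64 holes -> [(0, 0), (0, 1), (0, 2), (0, 3), (0, 4), (0, 5), (0, 6), (0, 7), (1, 0), (1, 1), (1, 2), (1, 3), (1, 4), (1, 5), (1, 6), (1, 7), (2, 0), (2, 1), (2, 2), (2, 3), (2, 4), (2, 5), (2, 6), (2, 7), (3, 0), (3, 1), (3, 2), (3, 3), (3, 4), (3, 5), (3, 6), (3, 7), (4, 0), (4, 1), (4, 2), (4, 3), (4, 4), (4, 5), (4, 6), (4, 7), (5, 0), (5, 1), (5, 2), (5, 3), (5, 4), (5, 5), (5, 6), (5, 7), (6, 0), (6, 1), (6, 2), (6, 3), (6, 4), (6, 5), (6, 6), (6, 7), (7, 0), (7, 1), (7, 2), (7, 3), (7, 4), (7, 5), (7, 6), (7, 7)]
Holes: [(0, 0), (0, 1), (0, 2), (0, 3), (0, 4), (0, 5), (0, 6), (0, 7), (1, 0), (1, 1), (1, 2), (1, 3), (1, 4), (1, 5), (1, 6), (1, 7), (2, 0), (2, 1), (2, 2), (2, 3), (2, 4), (2, 5), (2, 6), (2, 7), (3, 0), (3, 1), (3, 2), (3, 3), (3, 4), (3, 5), (3, 6), (3, 7), (4, 0), (4, 1), (4, 2), (4, 3), (4, 4), (4, 5), (4, 6), (4, 7), (5, 0), (5, 1), (5, 2), (5, 3), (5, 4), (5, 5), (5, 6), (5, 7), (6, 0), (6, 1), (6, 2), (6, 3), (6, 4), (6, 5), (6, 6), (6, 7), (7, 0), (7, 1), (7, 2), (7, 3), (7, 4), (7, 5), (7, 6), (7, 7)]

Answer: yes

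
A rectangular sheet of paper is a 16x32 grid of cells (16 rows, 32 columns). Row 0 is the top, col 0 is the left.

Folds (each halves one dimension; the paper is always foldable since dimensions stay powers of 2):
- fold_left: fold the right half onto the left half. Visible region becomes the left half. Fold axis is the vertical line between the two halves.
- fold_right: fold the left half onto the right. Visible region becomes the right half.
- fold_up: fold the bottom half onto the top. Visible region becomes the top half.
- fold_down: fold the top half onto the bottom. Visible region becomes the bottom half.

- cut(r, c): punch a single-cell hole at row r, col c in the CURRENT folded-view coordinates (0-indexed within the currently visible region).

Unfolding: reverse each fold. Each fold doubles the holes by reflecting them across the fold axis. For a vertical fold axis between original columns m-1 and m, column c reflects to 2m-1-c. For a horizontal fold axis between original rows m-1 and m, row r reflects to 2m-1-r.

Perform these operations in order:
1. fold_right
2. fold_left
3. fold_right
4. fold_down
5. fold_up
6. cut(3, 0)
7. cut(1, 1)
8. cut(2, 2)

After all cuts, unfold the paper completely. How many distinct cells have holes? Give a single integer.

Answer: 96

Derivation:
Op 1 fold_right: fold axis v@16; visible region now rows[0,16) x cols[16,32) = 16x16
Op 2 fold_left: fold axis v@24; visible region now rows[0,16) x cols[16,24) = 16x8
Op 3 fold_right: fold axis v@20; visible region now rows[0,16) x cols[20,24) = 16x4
Op 4 fold_down: fold axis h@8; visible region now rows[8,16) x cols[20,24) = 8x4
Op 5 fold_up: fold axis h@12; visible region now rows[8,12) x cols[20,24) = 4x4
Op 6 cut(3, 0): punch at orig (11,20); cuts so far [(11, 20)]; region rows[8,12) x cols[20,24) = 4x4
Op 7 cut(1, 1): punch at orig (9,21); cuts so far [(9, 21), (11, 20)]; region rows[8,12) x cols[20,24) = 4x4
Op 8 cut(2, 2): punch at orig (10,22); cuts so far [(9, 21), (10, 22), (11, 20)]; region rows[8,12) x cols[20,24) = 4x4
Unfold 1 (reflect across h@12): 6 holes -> [(9, 21), (10, 22), (11, 20), (12, 20), (13, 22), (14, 21)]
Unfold 2 (reflect across h@8): 12 holes -> [(1, 21), (2, 22), (3, 20), (4, 20), (5, 22), (6, 21), (9, 21), (10, 22), (11, 20), (12, 20), (13, 22), (14, 21)]
Unfold 3 (reflect across v@20): 24 holes -> [(1, 18), (1, 21), (2, 17), (2, 22), (3, 19), (3, 20), (4, 19), (4, 20), (5, 17), (5, 22), (6, 18), (6, 21), (9, 18), (9, 21), (10, 17), (10, 22), (11, 19), (11, 20), (12, 19), (12, 20), (13, 17), (13, 22), (14, 18), (14, 21)]
Unfold 4 (reflect across v@24): 48 holes -> [(1, 18), (1, 21), (1, 26), (1, 29), (2, 17), (2, 22), (2, 25), (2, 30), (3, 19), (3, 20), (3, 27), (3, 28), (4, 19), (4, 20), (4, 27), (4, 28), (5, 17), (5, 22), (5, 25), (5, 30), (6, 18), (6, 21), (6, 26), (6, 29), (9, 18), (9, 21), (9, 26), (9, 29), (10, 17), (10, 22), (10, 25), (10, 30), (11, 19), (11, 20), (11, 27), (11, 28), (12, 19), (12, 20), (12, 27), (12, 28), (13, 17), (13, 22), (13, 25), (13, 30), (14, 18), (14, 21), (14, 26), (14, 29)]
Unfold 5 (reflect across v@16): 96 holes -> [(1, 2), (1, 5), (1, 10), (1, 13), (1, 18), (1, 21), (1, 26), (1, 29), (2, 1), (2, 6), (2, 9), (2, 14), (2, 17), (2, 22), (2, 25), (2, 30), (3, 3), (3, 4), (3, 11), (3, 12), (3, 19), (3, 20), (3, 27), (3, 28), (4, 3), (4, 4), (4, 11), (4, 12), (4, 19), (4, 20), (4, 27), (4, 28), (5, 1), (5, 6), (5, 9), (5, 14), (5, 17), (5, 22), (5, 25), (5, 30), (6, 2), (6, 5), (6, 10), (6, 13), (6, 18), (6, 21), (6, 26), (6, 29), (9, 2), (9, 5), (9, 10), (9, 13), (9, 18), (9, 21), (9, 26), (9, 29), (10, 1), (10, 6), (10, 9), (10, 14), (10, 17), (10, 22), (10, 25), (10, 30), (11, 3), (11, 4), (11, 11), (11, 12), (11, 19), (11, 20), (11, 27), (11, 28), (12, 3), (12, 4), (12, 11), (12, 12), (12, 19), (12, 20), (12, 27), (12, 28), (13, 1), (13, 6), (13, 9), (13, 14), (13, 17), (13, 22), (13, 25), (13, 30), (14, 2), (14, 5), (14, 10), (14, 13), (14, 18), (14, 21), (14, 26), (14, 29)]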